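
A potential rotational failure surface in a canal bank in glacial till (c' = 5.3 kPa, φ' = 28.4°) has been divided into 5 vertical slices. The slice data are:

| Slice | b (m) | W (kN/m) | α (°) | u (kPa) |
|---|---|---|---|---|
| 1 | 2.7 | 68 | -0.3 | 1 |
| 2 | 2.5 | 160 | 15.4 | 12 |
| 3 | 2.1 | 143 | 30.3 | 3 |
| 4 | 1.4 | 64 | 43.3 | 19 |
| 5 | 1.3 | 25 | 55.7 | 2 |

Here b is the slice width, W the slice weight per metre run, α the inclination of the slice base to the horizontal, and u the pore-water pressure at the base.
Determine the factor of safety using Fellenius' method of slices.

Ordinary method of slices: FS = Σ[c'·Δl_i + (W_i cosα_i − u_i·Δl_i)·tanφ'] / Σ W_i sinα_i, with Δl_i = b_i / cosα_i.
Slice 1: Δl = 2.7/cos(-0.3°) = 2.700 m; N'_1 = 68·cos(-0.3°) − 1·2.700 = 65.3; c'Δl = 14.31; W sinα = -0.4
Slice 2: Δl = 2.5/cos15.4° = 2.593 m; N'_2 = 160·cos15.4° − 12·2.593 = 123.1; c'Δl = 13.74; W sinα = 42.5
Slice 3: Δl = 2.1/cos30.3° = 2.432 m; N'_3 = 143·cos30.3° − 3·2.432 = 116.2; c'Δl = 12.89; W sinα = 72.1
Slice 4: Δl = 1.4/cos43.3° = 1.924 m; N'_4 = 64·cos43.3° − 19·1.924 = 10.0; c'Δl = 10.20; W sinα = 43.9
Slice 5: Δl = 1.3/cos55.7° = 2.307 m; N'_5 = 25·cos55.7° − 2·2.307 = 9.5; c'Δl = 12.23; W sinα = 20.7
Σc'Δl = 63.4 kN/m; ΣN' = 324.1 kN/m; ΣW sinα = 178.8 kN/m
Resisting = 63.4 + 324.1·tan28.4° = 63.4 + 175.2 = 238.6 kN/m
FS = 238.6 / 178.8 = 1.334

FS = 1.33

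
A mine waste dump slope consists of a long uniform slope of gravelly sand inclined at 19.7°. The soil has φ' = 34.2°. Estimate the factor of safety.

For a dry cohesionless infinite slope the factor of safety is FS = tanφ' / tanβ.
FS = tan34.2° / tan19.7° = 0.6796 / 0.3581 = 1.898

FS = 1.90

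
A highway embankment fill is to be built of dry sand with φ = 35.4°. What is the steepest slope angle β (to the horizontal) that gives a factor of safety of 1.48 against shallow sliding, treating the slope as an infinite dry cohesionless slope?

For an infinite dry cohesionless slope FS = tanφ/tanβ, so tanβ = tanφ / FS.
tanβ = tan35.4° / 1.48 = 0.7107 / 1.48 = 0.4802
β = arctan(0.4802) = 25.65°

β = 25.6°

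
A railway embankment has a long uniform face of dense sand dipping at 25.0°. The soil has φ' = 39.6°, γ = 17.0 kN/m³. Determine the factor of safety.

FS = 1.77

For a dry cohesionless infinite slope the factor of safety is FS = tanφ' / tanβ.
FS = tan39.6° / tan25.0° = 0.8273 / 0.4663 = 1.774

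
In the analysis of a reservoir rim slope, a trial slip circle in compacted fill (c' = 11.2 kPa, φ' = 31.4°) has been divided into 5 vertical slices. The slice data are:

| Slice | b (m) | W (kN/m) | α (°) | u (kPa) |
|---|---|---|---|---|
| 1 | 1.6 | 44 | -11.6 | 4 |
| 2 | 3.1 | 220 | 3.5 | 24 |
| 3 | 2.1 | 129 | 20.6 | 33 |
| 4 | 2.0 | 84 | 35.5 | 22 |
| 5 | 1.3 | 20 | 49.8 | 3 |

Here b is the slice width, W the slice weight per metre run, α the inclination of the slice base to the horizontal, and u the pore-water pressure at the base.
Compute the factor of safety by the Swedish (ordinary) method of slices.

Ordinary method of slices: FS = Σ[c'·Δl_i + (W_i cosα_i − u_i·Δl_i)·tanφ'] / Σ W_i sinα_i, with Δl_i = b_i / cosα_i.
Slice 1: Δl = 1.6/cos(-11.6°) = 1.633 m; N'_1 = 44·cos(-11.6°) − 4·1.633 = 36.6; c'Δl = 18.29; W sinα = -8.8
Slice 2: Δl = 3.1/cos3.5° = 3.106 m; N'_2 = 220·cos3.5° − 24·3.106 = 145.1; c'Δl = 34.78; W sinα = 13.4
Slice 3: Δl = 2.1/cos20.6° = 2.243 m; N'_3 = 129·cos20.6° − 33·2.243 = 46.7; c'Δl = 25.13; W sinα = 45.4
Slice 4: Δl = 2.0/cos35.5° = 2.457 m; N'_4 = 84·cos35.5° − 22·2.457 = 14.3; c'Δl = 27.51; W sinα = 48.8
Slice 5: Δl = 1.3/cos49.8° = 2.014 m; N'_5 = 20·cos49.8° − 3·2.014 = 6.9; c'Δl = 22.56; W sinα = 15.3
Σc'Δl = 128.3 kN/m; ΣN' = 249.5 kN/m; ΣW sinα = 114.0 kN/m
Resisting = 128.3 + 249.5·tan31.4° = 128.3 + 152.3 = 280.6 kN/m
FS = 280.6 / 114.0 = 2.461

FS = 2.46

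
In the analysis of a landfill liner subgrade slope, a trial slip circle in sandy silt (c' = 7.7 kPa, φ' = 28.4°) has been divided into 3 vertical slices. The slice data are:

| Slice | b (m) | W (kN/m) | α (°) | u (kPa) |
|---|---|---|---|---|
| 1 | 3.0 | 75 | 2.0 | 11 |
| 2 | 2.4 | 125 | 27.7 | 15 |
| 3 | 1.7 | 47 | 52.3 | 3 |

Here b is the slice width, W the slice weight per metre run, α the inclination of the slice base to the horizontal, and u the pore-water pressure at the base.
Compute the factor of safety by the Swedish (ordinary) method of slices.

Ordinary method of slices: FS = Σ[c'·Δl_i + (W_i cosα_i − u_i·Δl_i)·tanφ'] / Σ W_i sinα_i, with Δl_i = b_i / cosα_i.
Slice 1: Δl = 3.0/cos2.0° = 3.002 m; N'_1 = 75·cos2.0° − 11·3.002 = 41.9; c'Δl = 23.11; W sinα = 2.6
Slice 2: Δl = 2.4/cos27.7° = 2.711 m; N'_2 = 125·cos27.7° − 15·2.711 = 70.0; c'Δl = 20.87; W sinα = 58.1
Slice 3: Δl = 1.7/cos52.3° = 2.780 m; N'_3 = 47·cos52.3° − 3·2.780 = 20.4; c'Δl = 21.41; W sinα = 37.2
Σc'Δl = 65.4 kN/m; ΣN' = 132.4 kN/m; ΣW sinα = 97.9 kN/m
Resisting = 65.4 + 132.4·tan28.4° = 65.4 + 71.6 = 137.0 kN/m
FS = 137.0 / 97.9 = 1.399

FS = 1.40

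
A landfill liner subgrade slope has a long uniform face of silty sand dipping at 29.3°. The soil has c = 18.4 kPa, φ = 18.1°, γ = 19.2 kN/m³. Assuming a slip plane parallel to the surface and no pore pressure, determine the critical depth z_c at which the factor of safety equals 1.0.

Setting FS = 1.00 in FS = [c + γz cos²β tanφ] / [γz sinβ cosβ] and solving for z:
z = c / [γ cosβ (FS·sinβ − cosβ·tanφ)]
  = 18.4 / [19.2·cos29.3°·(1.00·sin29.3° − cos29.3°·tan18.1°)]
  = 18.4 / [19.2·0.8721·(1.00·0.4894 − 0.8721·0.3269)]
  = 18.4 / 3.4215 = 5.378 m

z_c = 5.38 m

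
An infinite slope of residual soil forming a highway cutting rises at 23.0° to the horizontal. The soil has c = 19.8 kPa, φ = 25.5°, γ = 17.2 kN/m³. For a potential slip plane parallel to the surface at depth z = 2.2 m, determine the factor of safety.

FS = 2.58

For an infinite slope with a slip plane parallel to the surface (no pore pressure): FS = [c + γz cos²β tanφ] / [γz sinβ cosβ].
γz = 17.2·2.2 = 37.84 kN/m²
Numerator = 19.8 + 37.84·cos²23.0°·tan25.5° = 19.8 + 37.84·0.8473·0.4770 = 35.093 kPa
Denominator = 37.84·sin23.0°·cos23.0° = 37.84·0.3907·0.9205 = 13.610 kPa
FS = 35.093 / 13.610 = 2.579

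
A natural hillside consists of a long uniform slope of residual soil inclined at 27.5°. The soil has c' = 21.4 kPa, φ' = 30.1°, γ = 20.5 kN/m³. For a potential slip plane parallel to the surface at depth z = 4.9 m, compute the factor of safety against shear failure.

For an infinite slope with a slip plane parallel to the surface (no pore pressure): FS = [c' + γz cos²β tanφ'] / [γz sinβ cosβ].
γz = 20.5·4.9 = 100.45 kN/m²
Numerator = 21.4 + 100.45·cos²27.5°·tan30.1° = 21.4 + 100.45·0.7868·0.5797 = 67.214 kPa
Denominator = 100.45·sin27.5°·cos27.5° = 100.45·0.4617·0.8870 = 41.142 kPa
FS = 67.214 / 41.142 = 1.634

FS = 1.63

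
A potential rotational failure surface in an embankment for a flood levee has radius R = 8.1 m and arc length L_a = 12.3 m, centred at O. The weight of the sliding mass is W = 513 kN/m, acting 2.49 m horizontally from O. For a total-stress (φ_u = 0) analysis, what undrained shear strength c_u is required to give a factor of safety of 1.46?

c_u = 18.7 kPa

FS = c_u·L_a·R / (W·d), so c_u = FS·W·d / (L_a·R).
c_u = 1.46·513·2.49 / (12.30·8.1) = 1865.0 / 99.63 = 18.72 kPa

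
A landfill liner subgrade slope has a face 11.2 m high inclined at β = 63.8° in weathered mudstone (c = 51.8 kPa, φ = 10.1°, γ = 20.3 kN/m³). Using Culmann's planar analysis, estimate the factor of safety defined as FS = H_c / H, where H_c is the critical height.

H_c = (4c/γ) · sinβ cosφ / [1 − cos(β − φ)]
    = (4·51.8/20.3) · sin63.8°·cos10.1° / [1 − cos53.7°]
    = 10.207 · 0.8834 / 0.4080 = 22.10 m
FS = H_c / H = 22.10 / 11.2 = 1.973

FS = 1.97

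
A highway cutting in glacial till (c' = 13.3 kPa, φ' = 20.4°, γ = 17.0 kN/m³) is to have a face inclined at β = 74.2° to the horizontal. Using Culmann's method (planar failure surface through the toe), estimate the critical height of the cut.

H_c = 6.89 m

Culmann's analysis gives the critical failure plane at α_cr = (β + φ')/2 = (74.2 + 20.4)/2 = 47.3°, and the critical height
H_c = (4c'/γ) · sinβ cosφ' / [1 − cos(β − φ')]
    = (4·13.3/17.0) · sin74.2°·cos20.4° / [1 − cos(53.8°)]
    = 3.129 · 0.9622·0.9373 / [1 − 0.5906]
    = 3.129 · 0.9019 / 0.4094
    = 6.89 m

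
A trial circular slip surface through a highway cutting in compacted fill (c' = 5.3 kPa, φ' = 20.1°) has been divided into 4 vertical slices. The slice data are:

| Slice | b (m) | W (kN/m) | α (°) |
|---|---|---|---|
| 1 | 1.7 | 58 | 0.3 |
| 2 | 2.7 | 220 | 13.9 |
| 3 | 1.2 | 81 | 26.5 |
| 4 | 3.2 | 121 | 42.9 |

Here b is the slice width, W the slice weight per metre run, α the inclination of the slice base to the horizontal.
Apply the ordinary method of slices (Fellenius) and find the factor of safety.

Ordinary method of slices: FS = Σ[c'·Δl_i + (W_i cosα_i)·tanφ'] / Σ W_i sinα_i, with Δl_i = b_i / cosα_i.
Slice 1: Δl = 1.7/cos0.3° = 1.700 m; N'_1 = 58·cos0.3° = 58.0; c'Δl = 9.01; W sinα = 0.3
Slice 2: Δl = 2.7/cos13.9° = 2.781 m; N'_2 = 220·cos13.9° = 213.6; c'Δl = 14.74; W sinα = 52.9
Slice 3: Δl = 1.2/cos26.5° = 1.341 m; N'_3 = 81·cos26.5° = 72.5; c'Δl = 7.11; W sinα = 36.1
Slice 4: Δl = 3.2/cos42.9° = 4.368 m; N'_4 = 121·cos42.9° = 88.6; c'Δl = 23.15; W sinα = 82.4
Σc'Δl = 54.0 kN/m; ΣN' = 432.7 kN/m; ΣW sinα = 171.7 kN/m
Resisting = 54.0 + 432.7·tan20.1° = 54.0 + 158.3 = 212.4 kN/m
FS = 212.4 / 171.7 = 1.237

FS = 1.24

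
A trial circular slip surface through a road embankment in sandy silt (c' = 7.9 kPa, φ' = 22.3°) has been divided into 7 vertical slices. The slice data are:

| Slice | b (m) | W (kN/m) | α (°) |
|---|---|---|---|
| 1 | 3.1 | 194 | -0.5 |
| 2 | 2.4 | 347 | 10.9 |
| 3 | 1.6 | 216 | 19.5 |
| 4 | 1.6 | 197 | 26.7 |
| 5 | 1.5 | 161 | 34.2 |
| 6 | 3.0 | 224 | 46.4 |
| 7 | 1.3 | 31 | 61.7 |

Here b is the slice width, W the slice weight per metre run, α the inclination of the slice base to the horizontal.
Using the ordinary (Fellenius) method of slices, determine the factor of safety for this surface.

Ordinary method of slices: FS = Σ[c'·Δl_i + (W_i cosα_i)·tanφ'] / Σ W_i sinα_i, with Δl_i = b_i / cosα_i.
Slice 1: Δl = 3.1/cos(-0.5°) = 3.100 m; N'_1 = 194·cos(-0.5°) = 194.0; c'Δl = 24.49; W sinα = -1.7
Slice 2: Δl = 2.4/cos10.9° = 2.444 m; N'_2 = 347·cos10.9° = 340.7; c'Δl = 19.31; W sinα = 65.6
Slice 3: Δl = 1.6/cos19.5° = 1.697 m; N'_3 = 216·cos19.5° = 203.6; c'Δl = 13.41; W sinα = 72.1
Slice 4: Δl = 1.6/cos26.7° = 1.791 m; N'_4 = 197·cos26.7° = 176.0; c'Δl = 14.15; W sinα = 88.5
Slice 5: Δl = 1.5/cos34.2° = 1.814 m; N'_5 = 161·cos34.2° = 133.2; c'Δl = 14.33; W sinα = 90.5
Slice 6: Δl = 3.0/cos46.4° = 4.350 m; N'_6 = 224·cos46.4° = 154.5; c'Δl = 34.37; W sinα = 162.2
Slice 7: Δl = 1.3/cos61.7° = 2.742 m; N'_7 = 31·cos61.7° = 14.7; c'Δl = 21.66; W sinα = 27.3
Σc'Δl = 141.7 kN/m; ΣN' = 1216.7 kN/m; ΣW sinα = 504.5 kN/m
Resisting = 141.7 + 1216.7·tan22.3° = 141.7 + 499.0 = 640.7 kN/m
FS = 640.7 / 504.5 = 1.270

FS = 1.27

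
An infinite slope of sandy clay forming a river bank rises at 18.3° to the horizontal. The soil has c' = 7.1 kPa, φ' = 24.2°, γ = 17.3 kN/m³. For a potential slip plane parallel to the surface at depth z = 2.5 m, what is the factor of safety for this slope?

For an infinite slope with a slip plane parallel to the surface (no pore pressure): FS = [c' + γz cos²β tanφ'] / [γz sinβ cosβ].
γz = 17.3·2.5 = 43.25 kN/m²
Numerator = 7.1 + 43.25·cos²18.3°·tan24.2° = 7.1 + 43.25·0.9014·0.4494 = 24.621 kPa
Denominator = 43.25·sin18.3°·cos18.3° = 43.25·0.3140·0.9494 = 12.893 kPa
FS = 24.621 / 12.893 = 1.910

FS = 1.91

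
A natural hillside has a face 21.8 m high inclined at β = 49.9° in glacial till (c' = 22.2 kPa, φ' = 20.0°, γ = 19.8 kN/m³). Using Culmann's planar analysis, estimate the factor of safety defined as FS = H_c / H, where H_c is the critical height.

FS = 1.11

H_c = (4c'/γ) · sinβ cosφ' / [1 − cos(β − φ')]
    = (4·22.2/19.8) · sin49.9°·cos20.0° / [1 − cos29.9°]
    = 4.485 · 0.7188 / 0.1331 = 24.22 m
FS = H_c / H = 24.22 / 21.8 = 1.111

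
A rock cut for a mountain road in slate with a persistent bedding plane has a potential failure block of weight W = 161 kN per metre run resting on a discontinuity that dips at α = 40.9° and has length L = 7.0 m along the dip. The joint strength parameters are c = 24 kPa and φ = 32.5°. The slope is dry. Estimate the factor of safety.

FS = 2.33

Resolving the block weight along and normal to the plane and applying the Mohr–Coulomb strength on the joint:
N' = W cosα = 161·cos40.9° = 121.7 kN/m
Driving force T = W sinα = 161·sin40.9° = 105.4 kN/m
Resisting force R = c·L + N'·tanφ = 24·7.0 + 121.7·tan32.5° = 168.0 + 77.5 = 245.5 kN/m
FS = R / T = 245.5 / 105.4 = 2.329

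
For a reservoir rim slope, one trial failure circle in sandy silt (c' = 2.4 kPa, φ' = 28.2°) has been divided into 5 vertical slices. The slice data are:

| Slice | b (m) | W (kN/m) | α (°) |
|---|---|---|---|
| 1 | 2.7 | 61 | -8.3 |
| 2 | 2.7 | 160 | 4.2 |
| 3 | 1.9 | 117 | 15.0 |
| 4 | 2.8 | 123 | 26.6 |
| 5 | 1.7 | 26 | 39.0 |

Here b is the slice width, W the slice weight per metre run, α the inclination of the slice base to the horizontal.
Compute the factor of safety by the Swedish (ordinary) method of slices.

FS = 2.67

Ordinary method of slices: FS = Σ[c'·Δl_i + (W_i cosα_i)·tanφ'] / Σ W_i sinα_i, with Δl_i = b_i / cosα_i.
Slice 1: Δl = 2.7/cos(-8.3°) = 2.729 m; N'_1 = 61·cos(-8.3°) = 60.4; c'Δl = 6.55; W sinα = -8.8
Slice 2: Δl = 2.7/cos4.2° = 2.707 m; N'_2 = 160·cos4.2° = 159.6; c'Δl = 6.50; W sinα = 11.7
Slice 3: Δl = 1.9/cos15.0° = 1.967 m; N'_3 = 117·cos15.0° = 113.0; c'Δl = 4.72; W sinα = 30.3
Slice 4: Δl = 2.8/cos26.6° = 3.131 m; N'_4 = 123·cos26.6° = 110.0; c'Δl = 7.52; W sinα = 55.1
Slice 5: Δl = 1.7/cos39.0° = 2.187 m; N'_5 = 26·cos39.0° = 20.2; c'Δl = 5.25; W sinα = 16.4
Σc'Δl = 30.5 kN/m; ΣN' = 463.1 kN/m; ΣW sinα = 104.6 kN/m
Resisting = 30.5 + 463.1·tan28.2° = 30.5 + 248.3 = 278.9 kN/m
FS = 278.9 / 104.6 = 2.665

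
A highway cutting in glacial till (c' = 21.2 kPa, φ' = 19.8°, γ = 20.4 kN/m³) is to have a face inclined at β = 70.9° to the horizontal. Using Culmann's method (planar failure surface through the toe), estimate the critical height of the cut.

H_c = 9.93 m

Culmann's analysis gives the critical failure plane at α_cr = (β + φ')/2 = (70.9 + 19.8)/2 = 45.4°, and the critical height
H_c = (4c'/γ) · sinβ cosφ' / [1 − cos(β − φ')]
    = (4·21.2/20.4) · sin70.9°·cos19.8° / [1 − cos(51.1°)]
    = 4.157 · 0.9449·0.9409 / [1 − 0.6280]
    = 4.157 · 0.8891 / 0.3720
    = 9.93 m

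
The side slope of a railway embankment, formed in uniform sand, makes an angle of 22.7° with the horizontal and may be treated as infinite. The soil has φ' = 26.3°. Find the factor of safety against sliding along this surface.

FS = 1.18

For a dry cohesionless infinite slope the factor of safety is FS = tanφ' / tanβ.
FS = tan26.3° / tan22.7° = 0.4942 / 0.4183 = 1.181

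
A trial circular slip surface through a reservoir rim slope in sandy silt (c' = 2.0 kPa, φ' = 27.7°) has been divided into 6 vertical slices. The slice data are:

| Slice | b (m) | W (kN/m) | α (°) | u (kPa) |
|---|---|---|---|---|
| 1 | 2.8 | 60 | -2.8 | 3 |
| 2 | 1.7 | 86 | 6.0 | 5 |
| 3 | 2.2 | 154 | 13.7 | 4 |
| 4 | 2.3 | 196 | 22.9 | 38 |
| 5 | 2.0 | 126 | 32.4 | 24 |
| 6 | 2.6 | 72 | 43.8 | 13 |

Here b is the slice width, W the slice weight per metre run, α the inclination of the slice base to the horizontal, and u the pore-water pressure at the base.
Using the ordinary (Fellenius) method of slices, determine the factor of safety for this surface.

FS = 1.04

Ordinary method of slices: FS = Σ[c'·Δl_i + (W_i cosα_i − u_i·Δl_i)·tanφ'] / Σ W_i sinα_i, with Δl_i = b_i / cosα_i.
Slice 1: Δl = 2.8/cos(-2.8°) = 2.803 m; N'_1 = 60·cos(-2.8°) − 3·2.803 = 51.5; c'Δl = 5.61; W sinα = -2.9
Slice 2: Δl = 1.7/cos6.0° = 1.709 m; N'_2 = 86·cos6.0° − 5·1.709 = 77.0; c'Δl = 3.42; W sinα = 9.0
Slice 3: Δl = 2.2/cos13.7° = 2.264 m; N'_3 = 154·cos13.7° − 4·2.264 = 140.6; c'Δl = 4.53; W sinα = 36.5
Slice 4: Δl = 2.3/cos22.9° = 2.497 m; N'_4 = 196·cos22.9° − 38·2.497 = 85.7; c'Δl = 4.99; W sinα = 76.3
Slice 5: Δl = 2.0/cos32.4° = 2.369 m; N'_5 = 126·cos32.4° − 24·2.369 = 49.5; c'Δl = 4.74; W sinα = 67.5
Slice 6: Δl = 2.6/cos43.8° = 3.602 m; N'_6 = 72·cos43.8° − 13·3.602 = 5.1; c'Δl = 7.20; W sinα = 49.8
Σc'Δl = 30.5 kN/m; ΣN' = 409.4 kN/m; ΣW sinα = 236.1 kN/m
Resisting = 30.5 + 409.4·tan27.7° = 30.5 + 214.9 = 245.4 kN/m
FS = 245.4 / 236.1 = 1.039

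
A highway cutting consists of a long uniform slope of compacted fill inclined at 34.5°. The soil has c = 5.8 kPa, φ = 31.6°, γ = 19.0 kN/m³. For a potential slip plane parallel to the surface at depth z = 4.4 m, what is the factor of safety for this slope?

FS = 1.04

For an infinite slope with a slip plane parallel to the surface (no pore pressure): FS = [c + γz cos²β tanφ] / [γz sinβ cosβ].
γz = 19.0·4.4 = 83.60 kN/m²
Numerator = 5.8 + 83.60·cos²34.5°·tan31.6° = 5.8 + 83.60·0.6792·0.6152 = 40.731 kPa
Denominator = 83.60·sin34.5°·cos34.5° = 83.60·0.5664·0.8241 = 39.024 kPa
FS = 40.731 / 39.024 = 1.044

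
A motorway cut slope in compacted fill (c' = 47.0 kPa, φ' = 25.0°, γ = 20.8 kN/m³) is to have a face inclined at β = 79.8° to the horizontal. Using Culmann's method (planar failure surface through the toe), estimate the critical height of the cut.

Culmann's analysis gives the critical failure plane at α_cr = (β + φ')/2 = (79.8 + 25.0)/2 = 52.4°, and the critical height
H_c = (4c'/γ) · sinβ cosφ' / [1 − cos(β − φ')]
    = (4·47.0/20.8) · sin79.8°·cos25.0° / [1 − cos(54.8°)]
    = 9.038 · 0.9842·0.9063 / [1 − 0.5764]
    = 9.038 · 0.8920 / 0.4236
    = 19.03 m

H_c = 19.03 m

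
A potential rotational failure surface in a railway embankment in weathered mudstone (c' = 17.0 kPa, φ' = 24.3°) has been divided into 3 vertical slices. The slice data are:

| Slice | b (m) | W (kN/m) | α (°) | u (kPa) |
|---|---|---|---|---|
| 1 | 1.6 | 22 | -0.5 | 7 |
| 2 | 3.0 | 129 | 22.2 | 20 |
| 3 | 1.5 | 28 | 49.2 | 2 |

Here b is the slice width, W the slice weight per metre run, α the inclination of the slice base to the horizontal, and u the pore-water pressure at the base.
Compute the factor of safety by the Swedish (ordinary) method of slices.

Ordinary method of slices: FS = Σ[c'·Δl_i + (W_i cosα_i − u_i·Δl_i)·tanφ'] / Σ W_i sinα_i, with Δl_i = b_i / cosα_i.
Slice 1: Δl = 1.6/cos(-0.5°) = 1.600 m; N'_1 = 22·cos(-0.5°) − 7·1.600 = 10.8; c'Δl = 27.20; W sinα = -0.2
Slice 2: Δl = 3.0/cos22.2° = 3.240 m; N'_2 = 129·cos22.2° − 20·3.240 = 54.6; c'Δl = 55.08; W sinα = 48.7
Slice 3: Δl = 1.5/cos49.2° = 2.296 m; N'_3 = 28·cos49.2° − 2·2.296 = 13.7; c'Δl = 39.03; W sinα = 21.2
Σc'Δl = 121.3 kN/m; ΣN' = 79.1 kN/m; ΣW sinα = 69.7 kN/m
Resisting = 121.3 + 79.1·tan24.3° = 121.3 + 35.7 = 157.0 kN/m
FS = 157.0 / 69.7 = 2.252

FS = 2.25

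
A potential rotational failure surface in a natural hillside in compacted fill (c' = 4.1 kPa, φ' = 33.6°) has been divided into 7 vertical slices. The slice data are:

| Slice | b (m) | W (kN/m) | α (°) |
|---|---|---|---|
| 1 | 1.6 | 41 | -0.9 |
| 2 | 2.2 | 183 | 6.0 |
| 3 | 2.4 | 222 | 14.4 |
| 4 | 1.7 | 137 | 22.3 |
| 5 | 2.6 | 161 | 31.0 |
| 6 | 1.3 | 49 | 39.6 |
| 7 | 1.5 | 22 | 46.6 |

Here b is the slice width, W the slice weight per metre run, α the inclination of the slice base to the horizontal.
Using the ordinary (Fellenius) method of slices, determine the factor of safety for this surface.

FS = 2.20

Ordinary method of slices: FS = Σ[c'·Δl_i + (W_i cosα_i)·tanφ'] / Σ W_i sinα_i, with Δl_i = b_i / cosα_i.
Slice 1: Δl = 1.6/cos(-0.9°) = 1.600 m; N'_1 = 41·cos(-0.9°) = 41.0; c'Δl = 6.56; W sinα = -0.6
Slice 2: Δl = 2.2/cos6.0° = 2.212 m; N'_2 = 183·cos6.0° = 182.0; c'Δl = 9.07; W sinα = 19.1
Slice 3: Δl = 2.4/cos14.4° = 2.478 m; N'_3 = 222·cos14.4° = 215.0; c'Δl = 10.16; W sinα = 55.2
Slice 4: Δl = 1.7/cos22.3° = 1.837 m; N'_4 = 137·cos22.3° = 126.8; c'Δl = 7.53; W sinα = 52.0
Slice 5: Δl = 2.6/cos31.0° = 3.033 m; N'_5 = 161·cos31.0° = 138.0; c'Δl = 12.44; W sinα = 82.9
Slice 6: Δl = 1.3/cos39.6° = 1.687 m; N'_6 = 49·cos39.6° = 37.8; c'Δl = 6.92; W sinα = 31.2
Slice 7: Δl = 1.5/cos46.6° = 2.183 m; N'_7 = 22·cos46.6° = 15.1; c'Δl = 8.95; W sinα = 16.0
Σc'Δl = 61.6 kN/m; ΣN' = 755.6 kN/m; ΣW sinα = 255.8 kN/m
Resisting = 61.6 + 755.6·tan33.6° = 61.6 + 502.1 = 563.7 kN/m
FS = 563.7 / 255.8 = 2.203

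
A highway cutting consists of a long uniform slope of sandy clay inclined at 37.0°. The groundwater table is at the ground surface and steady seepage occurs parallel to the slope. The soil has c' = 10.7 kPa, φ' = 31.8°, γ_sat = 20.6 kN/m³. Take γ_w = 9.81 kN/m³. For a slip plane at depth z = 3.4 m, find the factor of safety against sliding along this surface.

FS = 0.75

With seepage parallel to the slope and the water table at the surface, the effective normal stress on the slip plane uses the buoyant unit weight γ' = γ_sat − γ_w while the driving shear stress uses γ_sat:
FS = [c' + γ' z cos²β tanφ'] / [γ_sat z sinβ cosβ]
γ' = 20.6 − 9.81 = 10.79 kN/m³
Numerator = 10.7 + 10.79·3.4·cos²37.0°·tan31.8° = 10.7 + 10.79·3.4·0.6378·0.6200 = 25.208 kPa
Denominator = 20.6·3.4·sin37.0°·cos37.0° = 20.6·3.4·0.6018·0.7986 = 33.663 kPa
FS = 25.208 / 33.663 = 0.749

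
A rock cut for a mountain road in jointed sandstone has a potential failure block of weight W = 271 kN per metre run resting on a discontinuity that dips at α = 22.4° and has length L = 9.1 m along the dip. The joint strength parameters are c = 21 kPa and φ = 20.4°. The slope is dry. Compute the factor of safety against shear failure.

FS = 2.75

Resolving the block weight along and normal to the plane and applying the Mohr–Coulomb strength on the joint:
N' = W cosα = 271·cos22.4° = 250.6 kN/m
Driving force T = W sinα = 271·sin22.4° = 103.3 kN/m
Resisting force R = c·L + N'·tanφ = 21·9.1 + 250.6·tan20.4° = 191.1 + 93.2 = 284.3 kN/m
FS = R / T = 284.3 / 103.3 = 2.753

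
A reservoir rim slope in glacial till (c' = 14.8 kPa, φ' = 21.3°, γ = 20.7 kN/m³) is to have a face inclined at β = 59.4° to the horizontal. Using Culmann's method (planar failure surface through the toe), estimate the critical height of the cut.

Culmann's analysis gives the critical failure plane at α_cr = (β + φ')/2 = (59.4 + 21.3)/2 = 40.4°, and the critical height
H_c = (4c'/γ) · sinβ cosφ' / [1 − cos(β − φ')]
    = (4·14.8/20.7) · sin59.4°·cos21.3° / [1 − cos(38.1°)]
    = 2.860 · 0.8607·0.9317 / [1 − 0.7869]
    = 2.860 · 0.8019 / 0.2131
    = 10.76 m

H_c = 10.76 m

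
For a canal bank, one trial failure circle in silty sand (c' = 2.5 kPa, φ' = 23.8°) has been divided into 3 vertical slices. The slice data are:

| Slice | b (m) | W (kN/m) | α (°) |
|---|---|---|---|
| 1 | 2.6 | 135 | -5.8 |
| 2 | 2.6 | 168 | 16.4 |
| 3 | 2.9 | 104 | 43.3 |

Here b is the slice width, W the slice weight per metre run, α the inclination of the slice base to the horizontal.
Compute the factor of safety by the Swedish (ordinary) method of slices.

Ordinary method of slices: FS = Σ[c'·Δl_i + (W_i cosα_i)·tanφ'] / Σ W_i sinα_i, with Δl_i = b_i / cosα_i.
Slice 1: Δl = 2.6/cos(-5.8°) = 2.613 m; N'_1 = 135·cos(-5.8°) = 134.3; c'Δl = 6.53; W sinα = -13.6
Slice 2: Δl = 2.6/cos16.4° = 2.710 m; N'_2 = 168·cos16.4° = 161.2; c'Δl = 6.78; W sinα = 47.4
Slice 3: Δl = 2.9/cos43.3° = 3.985 m; N'_3 = 104·cos43.3° = 75.7; c'Δl = 9.96; W sinα = 71.3
Σc'Δl = 23.3 kN/m; ΣN' = 371.2 kN/m; ΣW sinα = 105.1 kN/m
Resisting = 23.3 + 371.2·tan23.8° = 23.3 + 163.7 = 187.0 kN/m
FS = 187.0 / 105.1 = 1.779

FS = 1.78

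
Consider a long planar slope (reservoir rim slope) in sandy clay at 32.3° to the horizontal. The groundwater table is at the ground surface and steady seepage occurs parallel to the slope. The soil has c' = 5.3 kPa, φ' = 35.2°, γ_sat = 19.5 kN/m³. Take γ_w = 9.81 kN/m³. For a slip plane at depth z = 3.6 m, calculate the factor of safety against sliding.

With seepage parallel to the slope and the water table at the surface, the effective normal stress on the slip plane uses the buoyant unit weight γ' = γ_sat − γ_w while the driving shear stress uses γ_sat:
FS = [c' + γ' z cos²β tanφ'] / [γ_sat z sinβ cosβ]
γ' = 19.5 − 9.81 = 9.69 kN/m³
Numerator = 5.3 + 9.69·3.6·cos²32.3°·tan35.2° = 5.3 + 9.69·3.6·0.7145·0.7054 = 22.882 kPa
Denominator = 19.5·3.6·sin32.3°·cos32.3° = 19.5·3.6·0.5344·0.8453 = 31.707 kPa
FS = 22.882 / 31.707 = 0.722

FS = 0.72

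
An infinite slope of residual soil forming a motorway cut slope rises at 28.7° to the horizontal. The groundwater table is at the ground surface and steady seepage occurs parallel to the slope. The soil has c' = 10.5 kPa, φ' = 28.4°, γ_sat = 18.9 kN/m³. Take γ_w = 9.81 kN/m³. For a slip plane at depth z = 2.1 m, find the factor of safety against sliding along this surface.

With seepage parallel to the slope and the water table at the surface, the effective normal stress on the slip plane uses the buoyant unit weight γ' = γ_sat − γ_w while the driving shear stress uses γ_sat:
FS = [c' + γ' z cos²β tanφ'] / [γ_sat z sinβ cosβ]
γ' = 18.9 − 9.81 = 9.09 kN/m³
Numerator = 10.5 + 9.09·2.1·cos²28.7°·tan28.4° = 10.5 + 9.09·2.1·0.7694·0.5407 = 18.441 kPa
Denominator = 18.9·2.1·sin28.7°·cos28.7° = 18.9·2.1·0.4802·0.8771 = 16.718 kPa
FS = 18.441 / 16.718 = 1.103

FS = 1.10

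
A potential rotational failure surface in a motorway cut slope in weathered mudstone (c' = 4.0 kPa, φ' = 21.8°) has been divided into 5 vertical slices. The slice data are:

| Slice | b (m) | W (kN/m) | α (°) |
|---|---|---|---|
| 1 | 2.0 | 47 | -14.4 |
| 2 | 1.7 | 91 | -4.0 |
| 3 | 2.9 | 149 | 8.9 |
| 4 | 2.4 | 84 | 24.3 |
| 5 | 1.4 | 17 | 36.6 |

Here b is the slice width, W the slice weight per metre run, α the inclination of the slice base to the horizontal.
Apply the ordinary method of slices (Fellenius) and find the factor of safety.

FS = 3.90

Ordinary method of slices: FS = Σ[c'·Δl_i + (W_i cosα_i)·tanφ'] / Σ W_i sinα_i, with Δl_i = b_i / cosα_i.
Slice 1: Δl = 2.0/cos(-14.4°) = 2.065 m; N'_1 = 47·cos(-14.4°) = 45.5; c'Δl = 8.26; W sinα = -11.7
Slice 2: Δl = 1.7/cos(-4.0°) = 1.704 m; N'_2 = 91·cos(-4.0°) = 90.8; c'Δl = 6.82; W sinα = -6.3
Slice 3: Δl = 2.9/cos8.9° = 2.935 m; N'_3 = 149·cos8.9° = 147.2; c'Δl = 11.74; W sinα = 23.1
Slice 4: Δl = 2.4/cos24.3° = 2.633 m; N'_4 = 84·cos24.3° = 76.6; c'Δl = 10.53; W sinα = 34.6
Slice 5: Δl = 1.4/cos36.6° = 1.744 m; N'_5 = 17·cos36.6° = 13.6; c'Δl = 6.98; W sinα = 10.1
Σc'Δl = 44.3 kN/m; ΣN' = 373.7 kN/m; ΣW sinα = 49.7 kN/m
Resisting = 44.3 + 373.7·tan21.8° = 44.3 + 149.5 = 193.8 kN/m
FS = 193.8 / 49.7 = 3.898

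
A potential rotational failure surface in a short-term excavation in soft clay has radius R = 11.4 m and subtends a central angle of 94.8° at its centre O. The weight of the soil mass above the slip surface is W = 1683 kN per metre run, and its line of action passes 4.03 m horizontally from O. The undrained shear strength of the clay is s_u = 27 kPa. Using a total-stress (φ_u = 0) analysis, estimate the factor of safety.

Taking moments about the centre O, the resisting moment is provided by the undrained shear strength acting along the arc:
Arc length L_a = R·θ = 11.4·(94.8°·π/180) = 11.4·1.6546 = 18.86 m
M_R = s_u·L_a·R = 27·18.86·11.4 = 5805.8 kN·m/m
M_D = W·d = 1683·4.03 = 6782.5 kN·m/m
FS = M_R / M_D = 5805.8 / 6782.5 = 0.856

FS = 0.86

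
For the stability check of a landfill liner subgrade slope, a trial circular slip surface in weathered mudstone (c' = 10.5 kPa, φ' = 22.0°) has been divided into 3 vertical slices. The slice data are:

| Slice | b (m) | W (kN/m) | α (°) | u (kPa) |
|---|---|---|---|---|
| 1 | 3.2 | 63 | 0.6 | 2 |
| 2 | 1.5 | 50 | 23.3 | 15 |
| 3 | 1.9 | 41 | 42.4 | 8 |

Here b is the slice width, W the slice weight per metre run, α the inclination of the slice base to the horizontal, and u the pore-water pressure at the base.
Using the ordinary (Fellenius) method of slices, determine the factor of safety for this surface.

Ordinary method of slices: FS = Σ[c'·Δl_i + (W_i cosα_i − u_i·Δl_i)·tanφ'] / Σ W_i sinα_i, with Δl_i = b_i / cosα_i.
Slice 1: Δl = 3.2/cos0.6° = 3.200 m; N'_1 = 63·cos0.6° − 2·3.200 = 56.6; c'Δl = 33.60; W sinα = 0.7
Slice 2: Δl = 1.5/cos23.3° = 1.633 m; N'_2 = 50·cos23.3° − 15·1.633 = 21.4; c'Δl = 17.15; W sinα = 19.8
Slice 3: Δl = 1.9/cos42.4° = 2.573 m; N'_3 = 41·cos42.4° − 8·2.573 = 9.7; c'Δl = 27.02; W sinα = 27.6
Σc'Δl = 77.8 kN/m; ΣN' = 87.7 kN/m; ΣW sinα = 48.1 kN/m
Resisting = 77.8 + 87.7·tan22.0° = 77.8 + 35.4 = 113.2 kN/m
FS = 113.2 / 48.1 = 2.354

FS = 2.35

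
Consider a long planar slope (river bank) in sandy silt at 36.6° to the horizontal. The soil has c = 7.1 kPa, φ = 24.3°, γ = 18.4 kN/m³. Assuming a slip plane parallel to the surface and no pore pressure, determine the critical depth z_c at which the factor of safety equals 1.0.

Setting FS = 1.00 in FS = [c + γz cos²β tanφ] / [γz sinβ cosβ] and solving for z:
z = c / [γ cosβ (FS·sinβ − cosβ·tanφ)]
  = 7.1 / [18.4·cos36.6°·(1.00·sin36.6° − cos36.6°·tan24.3°)]
  = 7.1 / [18.4·0.8028·(1.00·0.5962 − 0.8028·0.4515)]
  = 7.1 / 3.4528 = 2.056 m

z_c = 2.06 m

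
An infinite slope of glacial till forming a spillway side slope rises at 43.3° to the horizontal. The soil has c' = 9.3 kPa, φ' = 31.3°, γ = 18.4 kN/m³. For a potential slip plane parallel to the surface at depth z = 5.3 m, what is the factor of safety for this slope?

FS = 0.84

For an infinite slope with a slip plane parallel to the surface (no pore pressure): FS = [c' + γz cos²β tanφ'] / [γz sinβ cosβ].
γz = 18.4·5.3 = 97.52 kN/m²
Numerator = 9.3 + 97.52·cos²43.3°·tan31.3° = 9.3 + 97.52·0.5297·0.6080 = 40.705 kPa
Denominator = 97.52·sin43.3°·cos43.3° = 97.52·0.6858·0.7278 = 48.674 kPa
FS = 40.705 / 48.674 = 0.836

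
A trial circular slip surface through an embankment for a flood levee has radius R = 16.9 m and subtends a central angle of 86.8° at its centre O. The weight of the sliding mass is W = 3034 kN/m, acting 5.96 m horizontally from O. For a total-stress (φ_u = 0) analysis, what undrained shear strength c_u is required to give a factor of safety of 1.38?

FS = c_u·L_a·R / (W·d), so c_u = FS·W·d / (L_a·R).
Arc length L_a = R·θ = 16.9·(86.8°·π/180) = 16.9·1.5149 = 25.60 m
c_u = 1.38·3034·5.96 / (25.60·16.9) = 24954.0 / 432.68 = 57.67 kPa

c_u = 57.7 kPa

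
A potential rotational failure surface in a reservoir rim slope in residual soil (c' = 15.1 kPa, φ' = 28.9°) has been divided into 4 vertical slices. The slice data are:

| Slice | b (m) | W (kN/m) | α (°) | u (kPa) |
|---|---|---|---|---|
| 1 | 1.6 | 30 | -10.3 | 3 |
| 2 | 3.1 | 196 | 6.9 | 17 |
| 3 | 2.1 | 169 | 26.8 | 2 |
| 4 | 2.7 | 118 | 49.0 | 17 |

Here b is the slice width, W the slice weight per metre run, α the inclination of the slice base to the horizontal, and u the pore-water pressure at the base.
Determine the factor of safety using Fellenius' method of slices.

FS = 1.89

Ordinary method of slices: FS = Σ[c'·Δl_i + (W_i cosα_i − u_i·Δl_i)·tanφ'] / Σ W_i sinα_i, with Δl_i = b_i / cosα_i.
Slice 1: Δl = 1.6/cos(-10.3°) = 1.626 m; N'_1 = 30·cos(-10.3°) − 3·1.626 = 24.6; c'Δl = 24.56; W sinα = -5.4
Slice 2: Δl = 3.1/cos6.9° = 3.123 m; N'_2 = 196·cos6.9° − 17·3.123 = 141.5; c'Δl = 47.15; W sinα = 23.5
Slice 3: Δl = 2.1/cos26.8° = 2.353 m; N'_3 = 169·cos26.8° − 2·2.353 = 146.1; c'Δl = 35.53; W sinα = 76.2
Slice 4: Δl = 2.7/cos49.0° = 4.115 m; N'_4 = 118·cos49.0° − 17·4.115 = 7.5; c'Δl = 62.14; W sinα = 89.1
Σc'Δl = 169.4 kN/m; ΣN' = 319.7 kN/m; ΣW sinα = 183.4 kN/m
Resisting = 169.4 + 319.7·tan28.9° = 169.4 + 176.5 = 345.9 kN/m
FS = 345.9 / 183.4 = 1.886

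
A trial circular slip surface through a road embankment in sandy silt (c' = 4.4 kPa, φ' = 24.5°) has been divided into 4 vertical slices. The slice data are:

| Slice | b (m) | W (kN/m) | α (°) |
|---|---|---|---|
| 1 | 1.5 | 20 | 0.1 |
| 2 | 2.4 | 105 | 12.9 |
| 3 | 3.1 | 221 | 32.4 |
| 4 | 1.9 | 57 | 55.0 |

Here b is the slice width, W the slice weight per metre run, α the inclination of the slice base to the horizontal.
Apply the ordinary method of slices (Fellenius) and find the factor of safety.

Ordinary method of slices: FS = Σ[c'·Δl_i + (W_i cosα_i)·tanφ'] / Σ W_i sinα_i, with Δl_i = b_i / cosα_i.
Slice 1: Δl = 1.5/cos0.1° = 1.500 m; N'_1 = 20·cos0.1° = 20.0; c'Δl = 6.60; W sinα = 0.0
Slice 2: Δl = 2.4/cos12.9° = 2.462 m; N'_2 = 105·cos12.9° = 102.3; c'Δl = 10.83; W sinα = 23.4
Slice 3: Δl = 3.1/cos32.4° = 3.672 m; N'_3 = 221·cos32.4° = 186.6; c'Δl = 16.15; W sinα = 118.4
Slice 4: Δl = 1.9/cos55.0° = 3.313 m; N'_4 = 57·cos55.0° = 32.7; c'Δl = 14.58; W sinα = 46.7
Σc'Δl = 48.2 kN/m; ΣN' = 341.6 kN/m; ΣW sinα = 188.6 kN/m
Resisting = 48.2 + 341.6·tan24.5° = 48.2 + 155.7 = 203.9 kN/m
FS = 203.9 / 188.6 = 1.081

FS = 1.08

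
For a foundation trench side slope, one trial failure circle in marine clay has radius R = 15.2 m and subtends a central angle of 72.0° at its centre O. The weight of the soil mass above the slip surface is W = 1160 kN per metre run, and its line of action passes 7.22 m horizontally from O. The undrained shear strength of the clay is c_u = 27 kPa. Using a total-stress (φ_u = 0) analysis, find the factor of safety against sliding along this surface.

FS = 0.94

Taking moments about the centre O, the resisting moment is provided by the undrained shear strength acting along the arc:
Arc length L_a = R·θ = 15.2·(72.0°·π/180) = 15.2·1.2566 = 19.10 m
M_R = c_u·L_a·R = 27·19.10·15.2 = 7839.0 kN·m/m
M_D = W·d = 1160·7.22 = 8375.2 kN·m/m
FS = M_R / M_D = 7839.0 / 8375.2 = 0.936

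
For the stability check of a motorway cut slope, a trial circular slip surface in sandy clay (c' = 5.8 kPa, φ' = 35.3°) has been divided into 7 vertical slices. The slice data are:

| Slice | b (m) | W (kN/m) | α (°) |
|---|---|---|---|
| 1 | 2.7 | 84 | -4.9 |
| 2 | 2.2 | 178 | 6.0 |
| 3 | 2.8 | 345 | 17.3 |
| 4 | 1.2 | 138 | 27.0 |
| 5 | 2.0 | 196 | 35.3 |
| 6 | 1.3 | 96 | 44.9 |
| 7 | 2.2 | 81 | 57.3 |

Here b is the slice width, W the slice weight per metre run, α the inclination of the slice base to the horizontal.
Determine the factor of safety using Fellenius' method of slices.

Ordinary method of slices: FS = Σ[c'·Δl_i + (W_i cosα_i)·tanφ'] / Σ W_i sinα_i, with Δl_i = b_i / cosα_i.
Slice 1: Δl = 2.7/cos(-4.9°) = 2.710 m; N'_1 = 84·cos(-4.9°) = 83.7; c'Δl = 15.72; W sinα = -7.2
Slice 2: Δl = 2.2/cos6.0° = 2.212 m; N'_2 = 178·cos6.0° = 177.0; c'Δl = 12.83; W sinα = 18.6
Slice 3: Δl = 2.8/cos17.3° = 2.933 m; N'_3 = 345·cos17.3° = 329.4; c'Δl = 17.01; W sinα = 102.6
Slice 4: Δl = 1.2/cos27.0° = 1.347 m; N'_4 = 138·cos27.0° = 123.0; c'Δl = 7.81; W sinα = 62.7
Slice 5: Δl = 2.0/cos35.3° = 2.451 m; N'_5 = 196·cos35.3° = 160.0; c'Δl = 14.21; W sinα = 113.3
Slice 6: Δl = 1.3/cos44.9° = 1.835 m; N'_6 = 96·cos44.9° = 68.0; c'Δl = 10.64; W sinα = 67.8
Slice 7: Δl = 2.2/cos57.3° = 4.072 m; N'_7 = 81·cos57.3° = 43.8; c'Δl = 23.62; W sinα = 68.2
Σc'Δl = 101.8 kN/m; ΣN' = 984.8 kN/m; ΣW sinα = 425.9 kN/m
Resisting = 101.8 + 984.8·tan35.3° = 101.8 + 697.3 = 799.1 kN/m
FS = 799.1 / 425.9 = 1.876

FS = 1.88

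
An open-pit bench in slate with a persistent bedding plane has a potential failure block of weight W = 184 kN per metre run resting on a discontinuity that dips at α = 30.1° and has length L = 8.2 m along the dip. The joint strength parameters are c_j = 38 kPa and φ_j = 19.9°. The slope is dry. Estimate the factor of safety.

Resolving the block weight along and normal to the plane and applying the Mohr–Coulomb strength on the joint:
N' = W cosα = 184·cos30.1° = 159.2 kN/m
Driving force T = W sinα = 184·sin30.1° = 92.3 kN/m
Resisting force R = c_j·L + N'·tanφ_j = 38·8.2 + 159.2·tan19.9° = 311.6 + 57.6 = 369.2 kN/m
FS = R / T = 369.2 / 92.3 = 4.001

FS = 4.00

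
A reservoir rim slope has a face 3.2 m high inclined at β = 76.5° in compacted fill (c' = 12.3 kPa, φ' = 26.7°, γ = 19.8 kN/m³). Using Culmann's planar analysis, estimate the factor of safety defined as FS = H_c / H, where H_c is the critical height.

FS = 1.90

H_c = (4c'/γ) · sinβ cosφ' / [1 − cos(β − φ')]
    = (4·12.3/19.8) · sin76.5°·cos26.7° / [1 − cos49.8°]
    = 2.485 · 0.8687 / 0.3545 = 6.09 m
FS = H_c / H = 6.09 / 3.2 = 1.903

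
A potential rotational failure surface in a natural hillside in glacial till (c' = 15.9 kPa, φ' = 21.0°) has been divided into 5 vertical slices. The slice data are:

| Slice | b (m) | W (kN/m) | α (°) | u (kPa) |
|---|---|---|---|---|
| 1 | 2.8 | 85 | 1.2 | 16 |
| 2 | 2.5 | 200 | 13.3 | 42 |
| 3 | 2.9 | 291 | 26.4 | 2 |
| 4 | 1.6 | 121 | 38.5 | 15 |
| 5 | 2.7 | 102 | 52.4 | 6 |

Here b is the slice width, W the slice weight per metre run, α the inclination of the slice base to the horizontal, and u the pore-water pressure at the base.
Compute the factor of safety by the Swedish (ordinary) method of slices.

Ordinary method of slices: FS = Σ[c'·Δl_i + (W_i cosα_i − u_i·Δl_i)·tanφ'] / Σ W_i sinα_i, with Δl_i = b_i / cosα_i.
Slice 1: Δl = 2.8/cos1.2° = 2.801 m; N'_1 = 85·cos1.2° − 16·2.801 = 40.2; c'Δl = 44.53; W sinα = 1.8
Slice 2: Δl = 2.5/cos13.3° = 2.569 m; N'_2 = 200·cos13.3° − 42·2.569 = 86.7; c'Δl = 40.85; W sinα = 46.0
Slice 3: Δl = 2.9/cos26.4° = 3.238 m; N'_3 = 291·cos26.4° − 2·3.238 = 254.2; c'Δl = 51.48; W sinα = 129.4
Slice 4: Δl = 1.6/cos38.5° = 2.044 m; N'_4 = 121·cos38.5° − 15·2.044 = 64.0; c'Δl = 32.51; W sinα = 75.3
Slice 5: Δl = 2.7/cos52.4° = 4.425 m; N'_5 = 102·cos52.4° − 6·4.425 = 35.7; c'Δl = 70.36; W sinα = 80.8
Σc'Δl = 239.7 kN/m; ΣN' = 480.8 kN/m; ΣW sinα = 333.3 kN/m
Resisting = 239.7 + 480.8·tan21.0° = 239.7 + 184.6 = 424.3 kN/m
FS = 424.3 / 333.3 = 1.273

FS = 1.27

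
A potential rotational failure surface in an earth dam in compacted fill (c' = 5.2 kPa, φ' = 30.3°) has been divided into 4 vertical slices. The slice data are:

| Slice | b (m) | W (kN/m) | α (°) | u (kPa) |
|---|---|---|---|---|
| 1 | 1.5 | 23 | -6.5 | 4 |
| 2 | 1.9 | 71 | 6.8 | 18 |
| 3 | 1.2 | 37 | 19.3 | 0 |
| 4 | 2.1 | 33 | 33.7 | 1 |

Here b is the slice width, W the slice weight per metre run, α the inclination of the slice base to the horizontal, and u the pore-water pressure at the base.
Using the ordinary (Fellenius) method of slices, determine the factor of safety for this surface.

FS = 2.85

Ordinary method of slices: FS = Σ[c'·Δl_i + (W_i cosα_i − u_i·Δl_i)·tanφ'] / Σ W_i sinα_i, with Δl_i = b_i / cosα_i.
Slice 1: Δl = 1.5/cos(-6.5°) = 1.510 m; N'_1 = 23·cos(-6.5°) − 4·1.510 = 16.8; c'Δl = 7.85; W sinα = -2.6
Slice 2: Δl = 1.9/cos6.8° = 1.913 m; N'_2 = 71·cos6.8° − 18·1.913 = 36.1; c'Δl = 9.95; W sinα = 8.4
Slice 3: Δl = 1.2/cos19.3° = 1.271 m; N'_3 = 37·cos19.3° − 0·1.271 = 34.9; c'Δl = 6.61; W sinα = 12.2
Slice 4: Δl = 2.1/cos33.7° = 2.524 m; N'_4 = 33·cos33.7° − 1·2.524 = 24.9; c'Δl = 13.13; W sinα = 18.3
Σc'Δl = 37.5 kN/m; ΣN' = 112.7 kN/m; ΣW sinα = 36.3 kN/m
Resisting = 37.5 + 112.7·tan30.3° = 37.5 + 65.9 = 103.4 kN/m
FS = 103.4 / 36.3 = 2.845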